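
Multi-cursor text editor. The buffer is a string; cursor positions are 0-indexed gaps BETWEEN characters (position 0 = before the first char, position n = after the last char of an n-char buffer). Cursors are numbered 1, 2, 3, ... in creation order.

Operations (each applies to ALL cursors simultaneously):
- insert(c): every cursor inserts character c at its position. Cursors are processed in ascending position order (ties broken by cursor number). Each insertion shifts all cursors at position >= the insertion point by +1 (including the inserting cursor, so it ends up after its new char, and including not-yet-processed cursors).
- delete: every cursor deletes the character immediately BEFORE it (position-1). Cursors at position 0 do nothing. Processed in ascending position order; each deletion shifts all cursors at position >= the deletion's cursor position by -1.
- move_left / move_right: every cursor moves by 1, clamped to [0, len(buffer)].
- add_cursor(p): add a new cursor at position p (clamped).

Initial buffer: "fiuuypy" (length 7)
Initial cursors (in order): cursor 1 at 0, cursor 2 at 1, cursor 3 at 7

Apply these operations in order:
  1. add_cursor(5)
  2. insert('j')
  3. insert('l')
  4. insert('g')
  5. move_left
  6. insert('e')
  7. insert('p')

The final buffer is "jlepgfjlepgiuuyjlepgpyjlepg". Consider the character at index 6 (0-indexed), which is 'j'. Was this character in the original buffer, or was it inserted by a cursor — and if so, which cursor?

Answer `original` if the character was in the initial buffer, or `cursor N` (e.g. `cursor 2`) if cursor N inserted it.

After op 1 (add_cursor(5)): buffer="fiuuypy" (len 7), cursors c1@0 c2@1 c4@5 c3@7, authorship .......
After op 2 (insert('j')): buffer="jfjiuuyjpyj" (len 11), cursors c1@1 c2@3 c4@8 c3@11, authorship 1.2....4..3
After op 3 (insert('l')): buffer="jlfjliuuyjlpyjl" (len 15), cursors c1@2 c2@5 c4@11 c3@15, authorship 11.22....44..33
After op 4 (insert('g')): buffer="jlgfjlgiuuyjlgpyjlg" (len 19), cursors c1@3 c2@7 c4@14 c3@19, authorship 111.222....444..333
After op 5 (move_left): buffer="jlgfjlgiuuyjlgpyjlg" (len 19), cursors c1@2 c2@6 c4@13 c3@18, authorship 111.222....444..333
After op 6 (insert('e')): buffer="jlegfjlegiuuyjlegpyjleg" (len 23), cursors c1@3 c2@8 c4@16 c3@22, authorship 1111.2222....4444..3333
After op 7 (insert('p')): buffer="jlepgfjlepgiuuyjlepgpyjlepg" (len 27), cursors c1@4 c2@10 c4@19 c3@26, authorship 11111.22222....44444..33333
Authorship (.=original, N=cursor N): 1 1 1 1 1 . 2 2 2 2 2 . . . . 4 4 4 4 4 . . 3 3 3 3 3
Index 6: author = 2

Answer: cursor 2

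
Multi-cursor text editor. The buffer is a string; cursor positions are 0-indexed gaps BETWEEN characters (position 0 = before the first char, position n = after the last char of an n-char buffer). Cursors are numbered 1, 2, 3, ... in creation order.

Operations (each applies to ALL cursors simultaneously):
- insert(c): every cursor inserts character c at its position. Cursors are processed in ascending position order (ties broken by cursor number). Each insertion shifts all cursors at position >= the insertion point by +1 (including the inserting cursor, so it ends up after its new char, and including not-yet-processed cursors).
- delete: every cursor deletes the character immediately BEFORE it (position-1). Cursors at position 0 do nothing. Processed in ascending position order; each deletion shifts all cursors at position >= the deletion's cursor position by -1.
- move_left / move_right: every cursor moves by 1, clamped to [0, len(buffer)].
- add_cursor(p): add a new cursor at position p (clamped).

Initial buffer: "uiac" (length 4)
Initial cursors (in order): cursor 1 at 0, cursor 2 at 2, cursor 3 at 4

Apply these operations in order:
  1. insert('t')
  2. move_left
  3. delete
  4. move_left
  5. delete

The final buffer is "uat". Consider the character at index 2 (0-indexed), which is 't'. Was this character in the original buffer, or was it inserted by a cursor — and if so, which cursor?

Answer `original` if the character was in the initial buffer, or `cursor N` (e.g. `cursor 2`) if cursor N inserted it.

After op 1 (insert('t')): buffer="tuitact" (len 7), cursors c1@1 c2@4 c3@7, authorship 1..2..3
After op 2 (move_left): buffer="tuitact" (len 7), cursors c1@0 c2@3 c3@6, authorship 1..2..3
After op 3 (delete): buffer="tutat" (len 5), cursors c1@0 c2@2 c3@4, authorship 1.2.3
After op 4 (move_left): buffer="tutat" (len 5), cursors c1@0 c2@1 c3@3, authorship 1.2.3
After op 5 (delete): buffer="uat" (len 3), cursors c1@0 c2@0 c3@1, authorship ..3
Authorship (.=original, N=cursor N): . . 3
Index 2: author = 3

Answer: cursor 3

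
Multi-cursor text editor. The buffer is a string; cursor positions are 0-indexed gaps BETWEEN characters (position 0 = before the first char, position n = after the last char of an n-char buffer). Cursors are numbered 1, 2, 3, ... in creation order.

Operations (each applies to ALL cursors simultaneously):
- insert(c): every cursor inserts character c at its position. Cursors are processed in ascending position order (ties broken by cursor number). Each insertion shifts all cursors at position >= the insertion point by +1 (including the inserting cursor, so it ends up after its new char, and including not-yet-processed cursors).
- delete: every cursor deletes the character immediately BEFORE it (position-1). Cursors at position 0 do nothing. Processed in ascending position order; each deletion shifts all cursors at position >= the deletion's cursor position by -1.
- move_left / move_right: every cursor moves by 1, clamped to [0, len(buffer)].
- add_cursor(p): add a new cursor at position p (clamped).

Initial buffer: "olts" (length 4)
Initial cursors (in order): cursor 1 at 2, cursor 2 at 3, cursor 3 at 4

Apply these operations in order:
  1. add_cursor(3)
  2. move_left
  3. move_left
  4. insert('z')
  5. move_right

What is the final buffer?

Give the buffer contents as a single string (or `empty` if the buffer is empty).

After op 1 (add_cursor(3)): buffer="olts" (len 4), cursors c1@2 c2@3 c4@3 c3@4, authorship ....
After op 2 (move_left): buffer="olts" (len 4), cursors c1@1 c2@2 c4@2 c3@3, authorship ....
After op 3 (move_left): buffer="olts" (len 4), cursors c1@0 c2@1 c4@1 c3@2, authorship ....
After op 4 (insert('z')): buffer="zozzlzts" (len 8), cursors c1@1 c2@4 c4@4 c3@6, authorship 1.24.3..
After op 5 (move_right): buffer="zozzlzts" (len 8), cursors c1@2 c2@5 c4@5 c3@7, authorship 1.24.3..

Answer: zozzlzts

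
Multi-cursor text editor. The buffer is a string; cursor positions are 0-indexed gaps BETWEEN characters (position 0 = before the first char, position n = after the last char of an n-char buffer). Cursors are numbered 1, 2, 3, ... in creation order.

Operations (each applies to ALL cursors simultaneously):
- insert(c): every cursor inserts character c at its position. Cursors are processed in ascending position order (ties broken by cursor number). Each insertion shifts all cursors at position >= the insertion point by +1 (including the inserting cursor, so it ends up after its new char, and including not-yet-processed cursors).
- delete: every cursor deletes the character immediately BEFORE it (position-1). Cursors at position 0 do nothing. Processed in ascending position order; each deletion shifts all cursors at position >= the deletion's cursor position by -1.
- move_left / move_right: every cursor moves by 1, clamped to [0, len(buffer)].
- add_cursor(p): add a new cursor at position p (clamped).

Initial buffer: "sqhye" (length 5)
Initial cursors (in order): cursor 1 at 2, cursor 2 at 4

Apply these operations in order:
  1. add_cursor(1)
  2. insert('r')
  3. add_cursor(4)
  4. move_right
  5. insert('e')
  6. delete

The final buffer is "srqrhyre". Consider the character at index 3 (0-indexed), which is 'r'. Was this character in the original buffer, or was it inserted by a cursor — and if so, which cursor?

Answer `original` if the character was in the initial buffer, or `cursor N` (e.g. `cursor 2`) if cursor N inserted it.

Answer: cursor 1

Derivation:
After op 1 (add_cursor(1)): buffer="sqhye" (len 5), cursors c3@1 c1@2 c2@4, authorship .....
After op 2 (insert('r')): buffer="srqrhyre" (len 8), cursors c3@2 c1@4 c2@7, authorship .3.1..2.
After op 3 (add_cursor(4)): buffer="srqrhyre" (len 8), cursors c3@2 c1@4 c4@4 c2@7, authorship .3.1..2.
After op 4 (move_right): buffer="srqrhyre" (len 8), cursors c3@3 c1@5 c4@5 c2@8, authorship .3.1..2.
After op 5 (insert('e')): buffer="srqerheeyree" (len 12), cursors c3@4 c1@8 c4@8 c2@12, authorship .3.31.14.2.2
After op 6 (delete): buffer="srqrhyre" (len 8), cursors c3@3 c1@5 c4@5 c2@8, authorship .3.1..2.
Authorship (.=original, N=cursor N): . 3 . 1 . . 2 .
Index 3: author = 1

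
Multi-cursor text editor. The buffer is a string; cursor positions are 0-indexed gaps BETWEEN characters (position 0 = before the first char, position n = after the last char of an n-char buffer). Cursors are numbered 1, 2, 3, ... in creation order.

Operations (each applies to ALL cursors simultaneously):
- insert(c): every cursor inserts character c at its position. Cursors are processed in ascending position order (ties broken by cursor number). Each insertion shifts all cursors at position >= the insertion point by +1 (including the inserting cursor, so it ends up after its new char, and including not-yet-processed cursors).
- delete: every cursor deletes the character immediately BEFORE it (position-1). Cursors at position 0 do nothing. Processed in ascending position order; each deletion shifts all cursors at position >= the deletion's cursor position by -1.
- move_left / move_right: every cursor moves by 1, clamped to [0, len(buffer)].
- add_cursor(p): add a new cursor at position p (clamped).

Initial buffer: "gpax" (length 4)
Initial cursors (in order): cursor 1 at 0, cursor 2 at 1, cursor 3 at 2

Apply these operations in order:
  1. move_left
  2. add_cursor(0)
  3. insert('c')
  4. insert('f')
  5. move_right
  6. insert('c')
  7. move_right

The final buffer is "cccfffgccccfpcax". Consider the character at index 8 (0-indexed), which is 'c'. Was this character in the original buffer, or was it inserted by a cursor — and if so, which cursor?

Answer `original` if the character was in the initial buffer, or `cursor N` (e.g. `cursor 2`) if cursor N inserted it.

After op 1 (move_left): buffer="gpax" (len 4), cursors c1@0 c2@0 c3@1, authorship ....
After op 2 (add_cursor(0)): buffer="gpax" (len 4), cursors c1@0 c2@0 c4@0 c3@1, authorship ....
After op 3 (insert('c')): buffer="cccgcpax" (len 8), cursors c1@3 c2@3 c4@3 c3@5, authorship 124.3...
After op 4 (insert('f')): buffer="cccfffgcfpax" (len 12), cursors c1@6 c2@6 c4@6 c3@9, authorship 124124.33...
After op 5 (move_right): buffer="cccfffgcfpax" (len 12), cursors c1@7 c2@7 c4@7 c3@10, authorship 124124.33...
After op 6 (insert('c')): buffer="cccfffgccccfpcax" (len 16), cursors c1@10 c2@10 c4@10 c3@14, authorship 124124.12433.3..
After op 7 (move_right): buffer="cccfffgccccfpcax" (len 16), cursors c1@11 c2@11 c4@11 c3@15, authorship 124124.12433.3..
Authorship (.=original, N=cursor N): 1 2 4 1 2 4 . 1 2 4 3 3 . 3 . .
Index 8: author = 2

Answer: cursor 2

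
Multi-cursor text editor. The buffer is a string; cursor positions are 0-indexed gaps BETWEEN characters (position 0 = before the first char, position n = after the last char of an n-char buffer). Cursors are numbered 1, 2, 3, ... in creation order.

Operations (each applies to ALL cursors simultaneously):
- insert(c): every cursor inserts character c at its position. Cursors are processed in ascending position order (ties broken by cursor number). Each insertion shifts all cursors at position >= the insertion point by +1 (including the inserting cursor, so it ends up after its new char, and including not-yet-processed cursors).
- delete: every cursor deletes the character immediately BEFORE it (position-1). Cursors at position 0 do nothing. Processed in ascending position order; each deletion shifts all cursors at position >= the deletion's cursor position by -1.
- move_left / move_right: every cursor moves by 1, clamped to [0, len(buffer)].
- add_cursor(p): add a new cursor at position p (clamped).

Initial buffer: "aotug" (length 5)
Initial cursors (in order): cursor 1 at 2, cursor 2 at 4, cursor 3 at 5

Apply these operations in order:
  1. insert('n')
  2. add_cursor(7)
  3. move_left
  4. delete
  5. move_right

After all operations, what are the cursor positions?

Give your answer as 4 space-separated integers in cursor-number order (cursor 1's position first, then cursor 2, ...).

Answer: 2 4 4 4

Derivation:
After op 1 (insert('n')): buffer="aontungn" (len 8), cursors c1@3 c2@6 c3@8, authorship ..1..2.3
After op 2 (add_cursor(7)): buffer="aontungn" (len 8), cursors c1@3 c2@6 c4@7 c3@8, authorship ..1..2.3
After op 3 (move_left): buffer="aontungn" (len 8), cursors c1@2 c2@5 c4@6 c3@7, authorship ..1..2.3
After op 4 (delete): buffer="antn" (len 4), cursors c1@1 c2@3 c3@3 c4@3, authorship .1.3
After op 5 (move_right): buffer="antn" (len 4), cursors c1@2 c2@4 c3@4 c4@4, authorship .1.3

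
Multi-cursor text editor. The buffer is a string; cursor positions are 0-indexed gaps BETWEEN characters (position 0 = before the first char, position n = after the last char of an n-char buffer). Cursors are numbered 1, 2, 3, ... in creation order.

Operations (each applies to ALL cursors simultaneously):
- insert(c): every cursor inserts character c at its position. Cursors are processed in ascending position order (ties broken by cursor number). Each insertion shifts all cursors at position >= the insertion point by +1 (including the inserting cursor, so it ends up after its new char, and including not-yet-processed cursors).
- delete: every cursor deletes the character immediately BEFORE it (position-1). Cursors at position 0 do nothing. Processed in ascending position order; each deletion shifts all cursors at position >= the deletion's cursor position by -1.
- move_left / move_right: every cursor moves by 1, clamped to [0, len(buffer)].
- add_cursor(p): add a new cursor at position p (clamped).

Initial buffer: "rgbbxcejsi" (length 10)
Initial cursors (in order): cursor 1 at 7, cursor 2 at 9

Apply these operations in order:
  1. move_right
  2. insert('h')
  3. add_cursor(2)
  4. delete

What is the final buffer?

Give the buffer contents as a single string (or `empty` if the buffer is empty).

Answer: rbbxcejsi

Derivation:
After op 1 (move_right): buffer="rgbbxcejsi" (len 10), cursors c1@8 c2@10, authorship ..........
After op 2 (insert('h')): buffer="rgbbxcejhsih" (len 12), cursors c1@9 c2@12, authorship ........1..2
After op 3 (add_cursor(2)): buffer="rgbbxcejhsih" (len 12), cursors c3@2 c1@9 c2@12, authorship ........1..2
After op 4 (delete): buffer="rbbxcejsi" (len 9), cursors c3@1 c1@7 c2@9, authorship .........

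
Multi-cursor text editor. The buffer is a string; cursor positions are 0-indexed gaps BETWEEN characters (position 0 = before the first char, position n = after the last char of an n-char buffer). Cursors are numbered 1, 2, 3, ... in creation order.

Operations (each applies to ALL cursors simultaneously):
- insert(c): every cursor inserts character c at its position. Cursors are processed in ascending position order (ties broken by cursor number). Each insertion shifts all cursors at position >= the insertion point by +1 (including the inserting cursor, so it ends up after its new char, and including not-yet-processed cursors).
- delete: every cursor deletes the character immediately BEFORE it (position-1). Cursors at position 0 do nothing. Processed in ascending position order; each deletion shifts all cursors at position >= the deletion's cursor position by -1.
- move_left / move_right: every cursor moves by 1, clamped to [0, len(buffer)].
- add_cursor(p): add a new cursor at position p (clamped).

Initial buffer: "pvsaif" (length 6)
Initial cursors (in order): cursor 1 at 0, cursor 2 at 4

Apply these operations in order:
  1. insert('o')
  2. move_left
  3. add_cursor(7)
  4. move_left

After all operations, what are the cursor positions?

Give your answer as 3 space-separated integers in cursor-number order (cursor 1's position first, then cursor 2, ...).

After op 1 (insert('o')): buffer="opvsaoif" (len 8), cursors c1@1 c2@6, authorship 1....2..
After op 2 (move_left): buffer="opvsaoif" (len 8), cursors c1@0 c2@5, authorship 1....2..
After op 3 (add_cursor(7)): buffer="opvsaoif" (len 8), cursors c1@0 c2@5 c3@7, authorship 1....2..
After op 4 (move_left): buffer="opvsaoif" (len 8), cursors c1@0 c2@4 c3@6, authorship 1....2..

Answer: 0 4 6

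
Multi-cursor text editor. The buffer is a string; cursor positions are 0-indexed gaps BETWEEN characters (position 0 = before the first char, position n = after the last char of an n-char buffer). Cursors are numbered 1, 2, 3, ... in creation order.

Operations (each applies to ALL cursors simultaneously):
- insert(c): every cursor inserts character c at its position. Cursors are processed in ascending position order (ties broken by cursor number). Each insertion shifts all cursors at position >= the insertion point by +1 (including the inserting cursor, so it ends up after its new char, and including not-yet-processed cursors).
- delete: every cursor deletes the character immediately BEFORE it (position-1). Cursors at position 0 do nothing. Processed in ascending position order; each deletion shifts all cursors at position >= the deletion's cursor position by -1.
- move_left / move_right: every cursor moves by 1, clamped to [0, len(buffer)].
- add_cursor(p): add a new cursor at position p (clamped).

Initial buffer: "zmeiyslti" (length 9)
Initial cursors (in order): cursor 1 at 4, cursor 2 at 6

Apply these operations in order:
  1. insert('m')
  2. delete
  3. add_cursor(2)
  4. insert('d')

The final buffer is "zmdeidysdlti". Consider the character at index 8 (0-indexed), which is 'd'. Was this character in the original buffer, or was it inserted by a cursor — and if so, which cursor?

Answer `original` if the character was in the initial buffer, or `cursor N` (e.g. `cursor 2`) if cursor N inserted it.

Answer: cursor 2

Derivation:
After op 1 (insert('m')): buffer="zmeimysmlti" (len 11), cursors c1@5 c2@8, authorship ....1..2...
After op 2 (delete): buffer="zmeiyslti" (len 9), cursors c1@4 c2@6, authorship .........
After op 3 (add_cursor(2)): buffer="zmeiyslti" (len 9), cursors c3@2 c1@4 c2@6, authorship .........
After op 4 (insert('d')): buffer="zmdeidysdlti" (len 12), cursors c3@3 c1@6 c2@9, authorship ..3..1..2...
Authorship (.=original, N=cursor N): . . 3 . . 1 . . 2 . . .
Index 8: author = 2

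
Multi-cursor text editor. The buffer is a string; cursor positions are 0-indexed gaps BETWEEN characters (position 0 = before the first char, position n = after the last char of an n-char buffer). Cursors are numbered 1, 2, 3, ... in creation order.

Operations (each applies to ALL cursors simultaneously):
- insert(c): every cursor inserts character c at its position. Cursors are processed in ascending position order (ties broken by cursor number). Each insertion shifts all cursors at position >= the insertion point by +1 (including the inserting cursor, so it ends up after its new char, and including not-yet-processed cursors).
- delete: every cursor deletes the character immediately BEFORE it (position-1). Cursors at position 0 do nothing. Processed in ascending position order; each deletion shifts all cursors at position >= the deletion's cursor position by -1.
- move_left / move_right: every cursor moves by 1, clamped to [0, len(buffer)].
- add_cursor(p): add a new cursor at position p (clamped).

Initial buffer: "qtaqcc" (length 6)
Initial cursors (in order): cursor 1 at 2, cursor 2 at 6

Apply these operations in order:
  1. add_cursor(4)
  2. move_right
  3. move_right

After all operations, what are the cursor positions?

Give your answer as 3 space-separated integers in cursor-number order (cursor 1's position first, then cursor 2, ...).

After op 1 (add_cursor(4)): buffer="qtaqcc" (len 6), cursors c1@2 c3@4 c2@6, authorship ......
After op 2 (move_right): buffer="qtaqcc" (len 6), cursors c1@3 c3@5 c2@6, authorship ......
After op 3 (move_right): buffer="qtaqcc" (len 6), cursors c1@4 c2@6 c3@6, authorship ......

Answer: 4 6 6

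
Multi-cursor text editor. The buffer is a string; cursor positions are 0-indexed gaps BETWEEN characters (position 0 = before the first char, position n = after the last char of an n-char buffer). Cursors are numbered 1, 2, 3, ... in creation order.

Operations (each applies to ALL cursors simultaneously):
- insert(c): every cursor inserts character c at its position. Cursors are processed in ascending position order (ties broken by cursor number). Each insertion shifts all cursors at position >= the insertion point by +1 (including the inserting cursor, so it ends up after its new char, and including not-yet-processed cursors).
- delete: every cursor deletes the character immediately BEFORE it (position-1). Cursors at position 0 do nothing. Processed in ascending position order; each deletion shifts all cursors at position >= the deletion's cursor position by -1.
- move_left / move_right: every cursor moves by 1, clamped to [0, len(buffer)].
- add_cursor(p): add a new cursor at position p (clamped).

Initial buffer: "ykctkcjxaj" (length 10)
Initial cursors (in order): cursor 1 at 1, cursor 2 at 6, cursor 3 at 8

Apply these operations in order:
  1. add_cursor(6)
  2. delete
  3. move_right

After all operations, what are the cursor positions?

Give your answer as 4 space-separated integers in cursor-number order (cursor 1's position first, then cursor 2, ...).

Answer: 1 4 5 4

Derivation:
After op 1 (add_cursor(6)): buffer="ykctkcjxaj" (len 10), cursors c1@1 c2@6 c4@6 c3@8, authorship ..........
After op 2 (delete): buffer="kctjaj" (len 6), cursors c1@0 c2@3 c4@3 c3@4, authorship ......
After op 3 (move_right): buffer="kctjaj" (len 6), cursors c1@1 c2@4 c4@4 c3@5, authorship ......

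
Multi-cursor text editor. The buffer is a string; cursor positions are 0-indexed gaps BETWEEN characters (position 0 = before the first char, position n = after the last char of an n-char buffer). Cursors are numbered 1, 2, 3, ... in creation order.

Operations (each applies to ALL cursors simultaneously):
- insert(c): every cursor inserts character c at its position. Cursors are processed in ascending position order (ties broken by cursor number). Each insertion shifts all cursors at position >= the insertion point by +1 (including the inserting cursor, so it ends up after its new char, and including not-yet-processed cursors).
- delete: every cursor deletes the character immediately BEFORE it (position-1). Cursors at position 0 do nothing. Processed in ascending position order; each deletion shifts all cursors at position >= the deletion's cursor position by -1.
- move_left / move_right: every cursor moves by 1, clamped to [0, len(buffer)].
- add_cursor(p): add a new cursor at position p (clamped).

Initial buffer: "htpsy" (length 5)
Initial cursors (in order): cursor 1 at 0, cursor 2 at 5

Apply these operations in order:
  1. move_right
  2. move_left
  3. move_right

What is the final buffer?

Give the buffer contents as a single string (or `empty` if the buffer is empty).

Answer: htpsy

Derivation:
After op 1 (move_right): buffer="htpsy" (len 5), cursors c1@1 c2@5, authorship .....
After op 2 (move_left): buffer="htpsy" (len 5), cursors c1@0 c2@4, authorship .....
After op 3 (move_right): buffer="htpsy" (len 5), cursors c1@1 c2@5, authorship .....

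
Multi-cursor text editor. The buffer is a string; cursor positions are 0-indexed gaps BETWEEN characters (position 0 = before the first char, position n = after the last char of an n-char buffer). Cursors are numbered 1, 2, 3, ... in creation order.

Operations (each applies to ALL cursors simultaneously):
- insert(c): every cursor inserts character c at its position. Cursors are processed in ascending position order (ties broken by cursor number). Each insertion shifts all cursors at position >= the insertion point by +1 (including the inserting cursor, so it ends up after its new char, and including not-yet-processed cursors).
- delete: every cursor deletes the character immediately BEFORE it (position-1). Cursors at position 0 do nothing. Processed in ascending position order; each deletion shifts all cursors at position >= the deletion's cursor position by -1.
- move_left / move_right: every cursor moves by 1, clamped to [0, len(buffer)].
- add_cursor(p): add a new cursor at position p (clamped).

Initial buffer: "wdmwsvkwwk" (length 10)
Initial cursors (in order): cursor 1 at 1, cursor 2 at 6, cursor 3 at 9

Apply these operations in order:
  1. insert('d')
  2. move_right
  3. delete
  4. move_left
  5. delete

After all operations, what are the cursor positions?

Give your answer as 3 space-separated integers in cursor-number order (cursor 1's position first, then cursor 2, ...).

After op 1 (insert('d')): buffer="wddmwsvdkwwdk" (len 13), cursors c1@2 c2@8 c3@12, authorship .1.....2...3.
After op 2 (move_right): buffer="wddmwsvdkwwdk" (len 13), cursors c1@3 c2@9 c3@13, authorship .1.....2...3.
After op 3 (delete): buffer="wdmwsvdwwd" (len 10), cursors c1@2 c2@7 c3@10, authorship .1....2..3
After op 4 (move_left): buffer="wdmwsvdwwd" (len 10), cursors c1@1 c2@6 c3@9, authorship .1....2..3
After op 5 (delete): buffer="dmwsdwd" (len 7), cursors c1@0 c2@4 c3@6, authorship 1...2.3

Answer: 0 4 6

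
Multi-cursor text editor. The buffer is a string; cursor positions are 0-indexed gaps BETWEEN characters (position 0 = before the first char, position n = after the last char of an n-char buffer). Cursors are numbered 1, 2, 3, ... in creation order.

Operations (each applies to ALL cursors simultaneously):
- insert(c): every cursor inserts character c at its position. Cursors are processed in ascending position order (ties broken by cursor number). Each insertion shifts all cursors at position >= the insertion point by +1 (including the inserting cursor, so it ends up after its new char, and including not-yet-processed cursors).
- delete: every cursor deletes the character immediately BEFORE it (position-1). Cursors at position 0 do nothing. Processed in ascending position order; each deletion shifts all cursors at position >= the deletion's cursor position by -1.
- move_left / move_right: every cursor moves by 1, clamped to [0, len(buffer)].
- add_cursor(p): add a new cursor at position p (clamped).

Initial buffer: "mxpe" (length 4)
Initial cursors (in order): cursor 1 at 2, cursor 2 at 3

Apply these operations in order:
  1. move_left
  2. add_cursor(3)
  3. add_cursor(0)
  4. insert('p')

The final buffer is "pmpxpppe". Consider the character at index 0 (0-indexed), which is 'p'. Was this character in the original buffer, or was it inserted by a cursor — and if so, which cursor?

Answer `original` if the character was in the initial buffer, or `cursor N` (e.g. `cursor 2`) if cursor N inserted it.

After op 1 (move_left): buffer="mxpe" (len 4), cursors c1@1 c2@2, authorship ....
After op 2 (add_cursor(3)): buffer="mxpe" (len 4), cursors c1@1 c2@2 c3@3, authorship ....
After op 3 (add_cursor(0)): buffer="mxpe" (len 4), cursors c4@0 c1@1 c2@2 c3@3, authorship ....
After op 4 (insert('p')): buffer="pmpxpppe" (len 8), cursors c4@1 c1@3 c2@5 c3@7, authorship 4.1.2.3.
Authorship (.=original, N=cursor N): 4 . 1 . 2 . 3 .
Index 0: author = 4

Answer: cursor 4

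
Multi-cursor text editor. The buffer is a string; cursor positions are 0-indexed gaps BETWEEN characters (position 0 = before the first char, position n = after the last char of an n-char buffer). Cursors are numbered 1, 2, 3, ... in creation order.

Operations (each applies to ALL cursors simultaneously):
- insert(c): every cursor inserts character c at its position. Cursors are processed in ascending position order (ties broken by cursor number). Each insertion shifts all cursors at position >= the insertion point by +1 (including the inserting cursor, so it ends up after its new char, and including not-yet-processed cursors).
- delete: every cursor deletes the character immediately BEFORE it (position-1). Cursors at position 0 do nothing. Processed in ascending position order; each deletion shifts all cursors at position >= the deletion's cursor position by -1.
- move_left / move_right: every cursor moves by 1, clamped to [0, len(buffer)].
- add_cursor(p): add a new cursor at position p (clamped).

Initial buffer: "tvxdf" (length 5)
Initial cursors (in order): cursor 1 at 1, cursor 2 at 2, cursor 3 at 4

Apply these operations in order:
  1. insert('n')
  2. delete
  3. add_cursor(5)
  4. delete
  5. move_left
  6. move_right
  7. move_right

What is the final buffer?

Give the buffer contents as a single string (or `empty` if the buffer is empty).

Answer: x

Derivation:
After op 1 (insert('n')): buffer="tnvnxdnf" (len 8), cursors c1@2 c2@4 c3@7, authorship .1.2..3.
After op 2 (delete): buffer="tvxdf" (len 5), cursors c1@1 c2@2 c3@4, authorship .....
After op 3 (add_cursor(5)): buffer="tvxdf" (len 5), cursors c1@1 c2@2 c3@4 c4@5, authorship .....
After op 4 (delete): buffer="x" (len 1), cursors c1@0 c2@0 c3@1 c4@1, authorship .
After op 5 (move_left): buffer="x" (len 1), cursors c1@0 c2@0 c3@0 c4@0, authorship .
After op 6 (move_right): buffer="x" (len 1), cursors c1@1 c2@1 c3@1 c4@1, authorship .
After op 7 (move_right): buffer="x" (len 1), cursors c1@1 c2@1 c3@1 c4@1, authorship .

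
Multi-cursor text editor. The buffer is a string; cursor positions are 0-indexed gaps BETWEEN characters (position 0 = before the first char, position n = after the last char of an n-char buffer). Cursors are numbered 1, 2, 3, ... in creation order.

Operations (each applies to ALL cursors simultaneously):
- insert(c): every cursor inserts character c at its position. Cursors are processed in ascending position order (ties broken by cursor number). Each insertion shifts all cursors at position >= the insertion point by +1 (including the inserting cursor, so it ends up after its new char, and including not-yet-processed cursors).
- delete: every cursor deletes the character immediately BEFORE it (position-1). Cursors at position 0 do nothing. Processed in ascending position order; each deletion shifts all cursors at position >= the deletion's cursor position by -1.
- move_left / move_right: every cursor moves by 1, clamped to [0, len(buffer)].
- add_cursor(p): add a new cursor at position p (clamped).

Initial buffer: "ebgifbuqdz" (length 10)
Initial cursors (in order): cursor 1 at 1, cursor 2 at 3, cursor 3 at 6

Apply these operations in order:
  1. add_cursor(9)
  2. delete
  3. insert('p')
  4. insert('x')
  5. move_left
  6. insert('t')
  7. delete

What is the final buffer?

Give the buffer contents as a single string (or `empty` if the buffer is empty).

After op 1 (add_cursor(9)): buffer="ebgifbuqdz" (len 10), cursors c1@1 c2@3 c3@6 c4@9, authorship ..........
After op 2 (delete): buffer="bifuqz" (len 6), cursors c1@0 c2@1 c3@3 c4@5, authorship ......
After op 3 (insert('p')): buffer="pbpifpuqpz" (len 10), cursors c1@1 c2@3 c3@6 c4@9, authorship 1.2..3..4.
After op 4 (insert('x')): buffer="pxbpxifpxuqpxz" (len 14), cursors c1@2 c2@5 c3@9 c4@13, authorship 11.22..33..44.
After op 5 (move_left): buffer="pxbpxifpxuqpxz" (len 14), cursors c1@1 c2@4 c3@8 c4@12, authorship 11.22..33..44.
After op 6 (insert('t')): buffer="ptxbptxifptxuqptxz" (len 18), cursors c1@2 c2@6 c3@11 c4@16, authorship 111.222..333..444.
After op 7 (delete): buffer="pxbpxifpxuqpxz" (len 14), cursors c1@1 c2@4 c3@8 c4@12, authorship 11.22..33..44.

Answer: pxbpxifpxuqpxz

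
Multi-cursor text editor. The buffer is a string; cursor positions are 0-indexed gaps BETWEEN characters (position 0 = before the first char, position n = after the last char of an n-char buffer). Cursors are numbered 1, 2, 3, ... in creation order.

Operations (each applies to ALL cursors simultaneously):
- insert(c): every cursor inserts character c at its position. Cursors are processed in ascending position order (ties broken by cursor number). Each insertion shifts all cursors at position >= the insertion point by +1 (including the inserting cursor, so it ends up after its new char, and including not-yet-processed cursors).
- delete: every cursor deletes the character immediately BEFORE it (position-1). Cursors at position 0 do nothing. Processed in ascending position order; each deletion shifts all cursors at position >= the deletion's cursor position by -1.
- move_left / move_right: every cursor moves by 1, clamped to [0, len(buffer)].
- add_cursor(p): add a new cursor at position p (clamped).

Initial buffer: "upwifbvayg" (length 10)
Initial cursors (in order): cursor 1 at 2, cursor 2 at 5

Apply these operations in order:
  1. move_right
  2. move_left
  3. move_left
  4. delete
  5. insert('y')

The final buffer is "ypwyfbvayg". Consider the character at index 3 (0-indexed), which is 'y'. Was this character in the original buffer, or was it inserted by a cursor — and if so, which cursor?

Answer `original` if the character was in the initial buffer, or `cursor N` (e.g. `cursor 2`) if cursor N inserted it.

Answer: cursor 2

Derivation:
After op 1 (move_right): buffer="upwifbvayg" (len 10), cursors c1@3 c2@6, authorship ..........
After op 2 (move_left): buffer="upwifbvayg" (len 10), cursors c1@2 c2@5, authorship ..........
After op 3 (move_left): buffer="upwifbvayg" (len 10), cursors c1@1 c2@4, authorship ..........
After op 4 (delete): buffer="pwfbvayg" (len 8), cursors c1@0 c2@2, authorship ........
After op 5 (insert('y')): buffer="ypwyfbvayg" (len 10), cursors c1@1 c2@4, authorship 1..2......
Authorship (.=original, N=cursor N): 1 . . 2 . . . . . .
Index 3: author = 2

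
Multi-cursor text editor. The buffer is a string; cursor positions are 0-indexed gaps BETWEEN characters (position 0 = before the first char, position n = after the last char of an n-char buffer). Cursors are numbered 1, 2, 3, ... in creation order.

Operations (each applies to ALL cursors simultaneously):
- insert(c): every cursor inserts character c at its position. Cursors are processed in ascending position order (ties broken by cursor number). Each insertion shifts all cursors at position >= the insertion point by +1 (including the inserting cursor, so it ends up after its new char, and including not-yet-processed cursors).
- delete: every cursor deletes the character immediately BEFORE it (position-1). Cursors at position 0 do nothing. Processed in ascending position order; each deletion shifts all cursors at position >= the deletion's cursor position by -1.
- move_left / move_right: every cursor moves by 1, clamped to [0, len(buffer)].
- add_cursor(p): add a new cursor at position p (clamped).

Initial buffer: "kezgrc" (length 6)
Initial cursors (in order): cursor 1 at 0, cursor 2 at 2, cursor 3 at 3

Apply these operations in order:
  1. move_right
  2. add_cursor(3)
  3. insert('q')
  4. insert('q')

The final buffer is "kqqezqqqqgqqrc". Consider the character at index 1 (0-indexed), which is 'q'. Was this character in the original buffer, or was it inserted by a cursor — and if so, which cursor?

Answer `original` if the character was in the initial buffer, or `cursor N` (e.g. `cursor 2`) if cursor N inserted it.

After op 1 (move_right): buffer="kezgrc" (len 6), cursors c1@1 c2@3 c3@4, authorship ......
After op 2 (add_cursor(3)): buffer="kezgrc" (len 6), cursors c1@1 c2@3 c4@3 c3@4, authorship ......
After op 3 (insert('q')): buffer="kqezqqgqrc" (len 10), cursors c1@2 c2@6 c4@6 c3@8, authorship .1..24.3..
After op 4 (insert('q')): buffer="kqqezqqqqgqqrc" (len 14), cursors c1@3 c2@9 c4@9 c3@12, authorship .11..2424.33..
Authorship (.=original, N=cursor N): . 1 1 . . 2 4 2 4 . 3 3 . .
Index 1: author = 1

Answer: cursor 1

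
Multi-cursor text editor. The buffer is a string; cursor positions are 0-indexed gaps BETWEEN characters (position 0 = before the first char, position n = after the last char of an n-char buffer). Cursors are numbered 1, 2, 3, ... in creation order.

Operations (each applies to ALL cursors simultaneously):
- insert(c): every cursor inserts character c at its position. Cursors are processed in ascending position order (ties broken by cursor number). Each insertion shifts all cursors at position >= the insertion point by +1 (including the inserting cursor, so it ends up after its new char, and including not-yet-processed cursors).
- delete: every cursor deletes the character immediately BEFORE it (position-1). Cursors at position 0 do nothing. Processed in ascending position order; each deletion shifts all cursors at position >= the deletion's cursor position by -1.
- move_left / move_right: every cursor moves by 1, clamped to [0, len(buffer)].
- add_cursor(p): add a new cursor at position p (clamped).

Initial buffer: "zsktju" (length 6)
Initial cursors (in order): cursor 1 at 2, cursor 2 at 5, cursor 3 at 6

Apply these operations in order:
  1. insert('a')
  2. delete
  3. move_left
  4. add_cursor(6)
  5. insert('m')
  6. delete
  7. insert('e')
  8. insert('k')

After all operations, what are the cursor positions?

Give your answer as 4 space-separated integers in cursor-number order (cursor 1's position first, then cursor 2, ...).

After op 1 (insert('a')): buffer="zsaktjaua" (len 9), cursors c1@3 c2@7 c3@9, authorship ..1...2.3
After op 2 (delete): buffer="zsktju" (len 6), cursors c1@2 c2@5 c3@6, authorship ......
After op 3 (move_left): buffer="zsktju" (len 6), cursors c1@1 c2@4 c3@5, authorship ......
After op 4 (add_cursor(6)): buffer="zsktju" (len 6), cursors c1@1 c2@4 c3@5 c4@6, authorship ......
After op 5 (insert('m')): buffer="zmsktmjmum" (len 10), cursors c1@2 c2@6 c3@8 c4@10, authorship .1...2.3.4
After op 6 (delete): buffer="zsktju" (len 6), cursors c1@1 c2@4 c3@5 c4@6, authorship ......
After op 7 (insert('e')): buffer="zesktejeue" (len 10), cursors c1@2 c2@6 c3@8 c4@10, authorship .1...2.3.4
After op 8 (insert('k')): buffer="zeksktekjekuek" (len 14), cursors c1@3 c2@8 c3@11 c4@14, authorship .11...22.33.44

Answer: 3 8 11 14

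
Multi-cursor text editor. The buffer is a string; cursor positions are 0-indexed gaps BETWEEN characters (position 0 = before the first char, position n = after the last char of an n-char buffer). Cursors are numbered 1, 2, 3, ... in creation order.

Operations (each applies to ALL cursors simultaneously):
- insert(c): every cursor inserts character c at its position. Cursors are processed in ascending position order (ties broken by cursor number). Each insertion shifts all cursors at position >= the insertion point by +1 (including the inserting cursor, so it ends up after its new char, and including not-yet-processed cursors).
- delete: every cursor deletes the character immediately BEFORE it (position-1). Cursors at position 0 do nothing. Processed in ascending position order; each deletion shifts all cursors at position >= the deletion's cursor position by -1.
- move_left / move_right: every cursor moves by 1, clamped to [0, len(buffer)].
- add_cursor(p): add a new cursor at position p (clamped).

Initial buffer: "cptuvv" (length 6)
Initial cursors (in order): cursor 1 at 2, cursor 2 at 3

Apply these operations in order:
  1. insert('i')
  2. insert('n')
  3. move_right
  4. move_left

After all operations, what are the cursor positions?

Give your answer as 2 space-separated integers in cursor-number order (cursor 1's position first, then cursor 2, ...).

After op 1 (insert('i')): buffer="cpitiuvv" (len 8), cursors c1@3 c2@5, authorship ..1.2...
After op 2 (insert('n')): buffer="cpintinuvv" (len 10), cursors c1@4 c2@7, authorship ..11.22...
After op 3 (move_right): buffer="cpintinuvv" (len 10), cursors c1@5 c2@8, authorship ..11.22...
After op 4 (move_left): buffer="cpintinuvv" (len 10), cursors c1@4 c2@7, authorship ..11.22...

Answer: 4 7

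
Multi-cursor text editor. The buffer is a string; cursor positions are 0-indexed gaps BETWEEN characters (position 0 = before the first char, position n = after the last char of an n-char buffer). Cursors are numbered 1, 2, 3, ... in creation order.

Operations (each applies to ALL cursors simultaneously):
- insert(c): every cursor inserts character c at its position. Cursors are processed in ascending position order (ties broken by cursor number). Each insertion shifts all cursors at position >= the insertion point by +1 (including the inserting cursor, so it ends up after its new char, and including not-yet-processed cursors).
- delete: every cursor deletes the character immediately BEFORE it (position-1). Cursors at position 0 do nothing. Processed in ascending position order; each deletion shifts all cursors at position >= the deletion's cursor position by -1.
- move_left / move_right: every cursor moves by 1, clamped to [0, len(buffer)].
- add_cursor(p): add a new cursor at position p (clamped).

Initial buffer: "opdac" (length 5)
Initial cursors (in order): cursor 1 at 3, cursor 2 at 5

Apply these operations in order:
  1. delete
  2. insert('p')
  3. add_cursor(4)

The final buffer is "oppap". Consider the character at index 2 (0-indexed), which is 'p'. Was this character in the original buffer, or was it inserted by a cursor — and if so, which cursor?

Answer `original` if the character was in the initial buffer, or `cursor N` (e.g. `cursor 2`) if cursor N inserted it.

Answer: cursor 1

Derivation:
After op 1 (delete): buffer="opa" (len 3), cursors c1@2 c2@3, authorship ...
After op 2 (insert('p')): buffer="oppap" (len 5), cursors c1@3 c2@5, authorship ..1.2
After op 3 (add_cursor(4)): buffer="oppap" (len 5), cursors c1@3 c3@4 c2@5, authorship ..1.2
Authorship (.=original, N=cursor N): . . 1 . 2
Index 2: author = 1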